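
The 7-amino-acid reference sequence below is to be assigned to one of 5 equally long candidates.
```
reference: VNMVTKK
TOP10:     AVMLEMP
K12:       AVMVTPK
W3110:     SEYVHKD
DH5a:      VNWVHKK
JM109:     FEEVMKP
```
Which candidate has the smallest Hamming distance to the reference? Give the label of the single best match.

Hamming distances to reference — TOP10: 6; K12: 3; W3110: 5; DH5a: 2; JM109: 5.
Smallest is DH5a with 2 mismatches.

DH5a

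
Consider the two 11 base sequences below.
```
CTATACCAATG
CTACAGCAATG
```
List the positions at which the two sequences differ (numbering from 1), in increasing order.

4, 6

Scanning 1-based: 4: T/C; 6: C/G.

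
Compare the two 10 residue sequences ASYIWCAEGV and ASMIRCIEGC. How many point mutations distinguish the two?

4

The sequences differ at positions 3, 5, 7, 10 (1-based) — 4 in total.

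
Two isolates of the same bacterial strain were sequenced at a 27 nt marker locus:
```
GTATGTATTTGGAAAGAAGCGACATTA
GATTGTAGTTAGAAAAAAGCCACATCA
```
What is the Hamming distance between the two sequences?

7

Mismatches (1-based): position 2: T→A; position 3: A→T; position 8: T→G; position 11: G→A; position 16: G→A; position 21: G→C; position 26: T→C.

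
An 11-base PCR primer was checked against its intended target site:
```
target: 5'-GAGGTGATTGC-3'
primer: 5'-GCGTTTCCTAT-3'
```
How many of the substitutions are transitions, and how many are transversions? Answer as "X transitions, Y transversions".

3 transitions, 4 transversions

Mismatches (1-based):
base 2: A→C (purine→pyrimidine, transversion)
base 4: G→T (purine→pyrimidine, transversion)
base 6: G→T (purine→pyrimidine, transversion)
base 7: A→C (purine→pyrimidine, transversion)
base 8: T→C (pyrimidine→pyrimidine, transition)
base 10: G→A (purine→purine, transition)
base 11: C→T (pyrimidine→pyrimidine, transition)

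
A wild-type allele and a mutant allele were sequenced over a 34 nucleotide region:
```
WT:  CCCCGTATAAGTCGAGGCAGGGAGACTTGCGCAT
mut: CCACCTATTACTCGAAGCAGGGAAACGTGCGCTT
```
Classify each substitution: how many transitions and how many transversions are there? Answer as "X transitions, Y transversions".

2 transitions, 6 transversions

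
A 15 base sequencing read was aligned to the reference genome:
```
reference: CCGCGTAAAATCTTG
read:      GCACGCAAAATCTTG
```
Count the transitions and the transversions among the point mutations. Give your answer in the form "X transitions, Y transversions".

2 transitions, 1 transversion

Mismatches (1-based):
base 1: C→G (pyrimidine→purine, transversion)
base 3: G→A (purine→purine, transition)
base 6: T→C (pyrimidine→pyrimidine, transition)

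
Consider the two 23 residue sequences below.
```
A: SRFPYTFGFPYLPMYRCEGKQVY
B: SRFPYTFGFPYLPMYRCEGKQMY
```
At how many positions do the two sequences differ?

The sequences differ at positions 22 (1-based) — 1 in total.

1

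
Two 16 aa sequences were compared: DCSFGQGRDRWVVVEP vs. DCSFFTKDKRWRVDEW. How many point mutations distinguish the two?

Comparing position by position, 8 residues differ: 5 (G/F), 6 (Q/T), 7 (G/K), 8 (R/D), 9 (D/K), 12 (V/R), 14 (V/D), 16 (P/W).

8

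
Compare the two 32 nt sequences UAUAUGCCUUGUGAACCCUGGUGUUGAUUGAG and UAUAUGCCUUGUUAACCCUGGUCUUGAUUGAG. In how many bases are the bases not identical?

2

The sequences differ at bases 13, 23 (1-based) — 2 in total.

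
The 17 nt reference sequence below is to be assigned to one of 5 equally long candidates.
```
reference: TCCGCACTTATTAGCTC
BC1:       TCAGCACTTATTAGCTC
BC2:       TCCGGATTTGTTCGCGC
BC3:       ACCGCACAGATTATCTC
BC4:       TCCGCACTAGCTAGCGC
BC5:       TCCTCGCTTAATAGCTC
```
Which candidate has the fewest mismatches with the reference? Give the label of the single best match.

Hamming distances to reference — BC1: 1; BC2: 5; BC3: 4; BC4: 4; BC5: 3.
Smallest is BC1 with 1 mismatch.

BC1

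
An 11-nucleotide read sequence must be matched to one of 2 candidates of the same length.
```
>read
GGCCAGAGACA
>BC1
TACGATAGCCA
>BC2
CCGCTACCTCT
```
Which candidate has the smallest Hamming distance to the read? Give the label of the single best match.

BC1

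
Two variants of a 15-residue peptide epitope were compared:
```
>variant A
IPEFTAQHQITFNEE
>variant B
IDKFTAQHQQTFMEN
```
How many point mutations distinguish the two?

5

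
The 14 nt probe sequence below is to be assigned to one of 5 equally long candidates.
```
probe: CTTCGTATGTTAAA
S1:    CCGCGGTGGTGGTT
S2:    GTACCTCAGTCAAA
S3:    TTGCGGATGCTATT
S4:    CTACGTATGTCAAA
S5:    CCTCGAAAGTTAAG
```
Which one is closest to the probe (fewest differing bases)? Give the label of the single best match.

S4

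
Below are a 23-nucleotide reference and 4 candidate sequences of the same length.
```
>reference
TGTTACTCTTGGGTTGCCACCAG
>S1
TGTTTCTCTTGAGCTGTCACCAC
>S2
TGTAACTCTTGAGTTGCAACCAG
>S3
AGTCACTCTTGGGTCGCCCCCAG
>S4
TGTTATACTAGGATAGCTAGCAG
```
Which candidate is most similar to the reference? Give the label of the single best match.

S2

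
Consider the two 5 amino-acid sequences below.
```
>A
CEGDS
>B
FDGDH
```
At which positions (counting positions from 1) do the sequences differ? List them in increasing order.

1, 2, 5

Differences at position 1 (C→F), position 2 (E→D), position 5 (S→H).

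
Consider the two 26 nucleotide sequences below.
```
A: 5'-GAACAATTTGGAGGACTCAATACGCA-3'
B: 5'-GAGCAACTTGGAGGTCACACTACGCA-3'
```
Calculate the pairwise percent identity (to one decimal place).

80.8%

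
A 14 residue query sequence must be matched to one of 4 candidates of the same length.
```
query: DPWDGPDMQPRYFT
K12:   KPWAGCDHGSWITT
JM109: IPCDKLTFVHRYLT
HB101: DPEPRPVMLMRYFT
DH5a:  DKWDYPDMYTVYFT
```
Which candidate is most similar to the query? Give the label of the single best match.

DH5a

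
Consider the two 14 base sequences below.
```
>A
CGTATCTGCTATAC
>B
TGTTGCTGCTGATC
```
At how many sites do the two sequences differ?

Comparing position by position, 6 sites differ: 1 (C/T), 4 (A/T), 5 (T/G), 11 (A/G), 12 (T/A), 13 (A/T).

6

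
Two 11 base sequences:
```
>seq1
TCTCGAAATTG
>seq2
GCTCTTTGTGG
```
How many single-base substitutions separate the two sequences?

6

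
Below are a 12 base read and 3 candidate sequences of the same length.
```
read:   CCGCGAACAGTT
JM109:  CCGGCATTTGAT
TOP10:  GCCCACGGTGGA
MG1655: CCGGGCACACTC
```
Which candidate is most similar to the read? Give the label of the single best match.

MG1655

JM109 differs at 6 positions; TOP10 differs at 9 positions; MG1655 differs at 4 positions. The closest is MG1655.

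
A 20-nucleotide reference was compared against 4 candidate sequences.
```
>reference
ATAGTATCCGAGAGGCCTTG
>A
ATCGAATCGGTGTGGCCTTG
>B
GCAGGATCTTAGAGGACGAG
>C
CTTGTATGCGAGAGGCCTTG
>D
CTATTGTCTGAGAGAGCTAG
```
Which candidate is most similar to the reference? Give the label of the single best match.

A differs at 5 bases; B differs at 8 bases; C differs at 3 bases; D differs at 7 bases. The closest is C.

C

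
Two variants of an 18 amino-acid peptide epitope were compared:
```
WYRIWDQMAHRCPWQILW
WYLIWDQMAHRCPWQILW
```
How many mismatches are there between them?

1

Comparing position by position, 1 residue differs: 3 (R/L).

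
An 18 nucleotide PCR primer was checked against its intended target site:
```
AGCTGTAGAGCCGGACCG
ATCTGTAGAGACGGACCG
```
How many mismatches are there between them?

Comparing position by position, 2 positions differ: 2 (G/T), 11 (C/A).

2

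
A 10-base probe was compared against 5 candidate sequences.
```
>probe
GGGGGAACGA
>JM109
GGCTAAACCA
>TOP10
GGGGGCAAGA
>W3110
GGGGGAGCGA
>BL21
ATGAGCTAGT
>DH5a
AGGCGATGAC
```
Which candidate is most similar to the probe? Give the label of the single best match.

W3110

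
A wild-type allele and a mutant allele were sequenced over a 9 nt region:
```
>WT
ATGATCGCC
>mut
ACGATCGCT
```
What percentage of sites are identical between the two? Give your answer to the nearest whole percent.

2 positions differ (2, 9), so 7 of 9 match: 7/9 = 77.78%.

78%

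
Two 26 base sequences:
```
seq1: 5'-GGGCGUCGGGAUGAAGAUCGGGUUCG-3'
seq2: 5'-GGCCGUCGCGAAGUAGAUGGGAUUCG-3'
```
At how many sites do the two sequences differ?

6

The sequences differ at sites 3, 9, 12, 14, 19, 22 (1-based) — 6 in total.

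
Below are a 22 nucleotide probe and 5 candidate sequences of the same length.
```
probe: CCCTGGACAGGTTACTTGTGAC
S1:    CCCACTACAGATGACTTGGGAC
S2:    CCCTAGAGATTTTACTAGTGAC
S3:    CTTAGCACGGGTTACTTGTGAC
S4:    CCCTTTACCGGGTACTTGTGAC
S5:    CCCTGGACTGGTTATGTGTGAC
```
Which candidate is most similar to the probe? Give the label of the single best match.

S1 differs at 6 bases; S2 differs at 5 bases; S3 differs at 5 bases; S4 differs at 4 bases; S5 differs at 3 bases. The closest is S5.

S5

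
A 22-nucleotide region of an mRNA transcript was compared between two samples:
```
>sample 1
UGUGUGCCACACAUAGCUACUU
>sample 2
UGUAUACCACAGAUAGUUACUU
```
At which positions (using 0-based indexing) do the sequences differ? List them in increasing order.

Scanning 0-based: 3: G/A; 5: G/A; 11: C/G; 16: C/U.

3, 5, 11, 16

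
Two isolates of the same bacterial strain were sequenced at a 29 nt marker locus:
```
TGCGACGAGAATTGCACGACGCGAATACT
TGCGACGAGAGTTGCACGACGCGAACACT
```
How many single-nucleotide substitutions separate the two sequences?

2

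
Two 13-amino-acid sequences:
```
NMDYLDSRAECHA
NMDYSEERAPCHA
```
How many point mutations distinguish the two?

4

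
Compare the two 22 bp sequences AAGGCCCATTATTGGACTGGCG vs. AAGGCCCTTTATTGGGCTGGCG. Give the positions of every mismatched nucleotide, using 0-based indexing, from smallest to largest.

7, 15

Scanning 0-based: 7: A/T; 15: A/G.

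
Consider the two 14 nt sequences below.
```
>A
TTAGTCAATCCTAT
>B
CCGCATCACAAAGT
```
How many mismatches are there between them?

12

The sequences differ at bases 1, 2, 3, 4, 5, 6, 7, 9, 10, 11, 12, 13 (1-based) — 12 in total.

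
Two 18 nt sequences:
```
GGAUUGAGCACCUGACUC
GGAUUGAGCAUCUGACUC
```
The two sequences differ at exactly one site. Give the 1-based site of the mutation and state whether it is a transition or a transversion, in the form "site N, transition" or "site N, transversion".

site 11, transition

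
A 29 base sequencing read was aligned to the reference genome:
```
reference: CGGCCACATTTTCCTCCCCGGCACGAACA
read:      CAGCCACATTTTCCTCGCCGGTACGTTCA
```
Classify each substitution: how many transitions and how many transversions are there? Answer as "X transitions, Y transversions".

Transitions (purine↔purine or pyrimidine↔pyrimidine): 2 G→A, 22 C→T.
Transversions (purine↔pyrimidine): 17 C→G, 26 A→T, 27 A→T.

2 transitions, 3 transversions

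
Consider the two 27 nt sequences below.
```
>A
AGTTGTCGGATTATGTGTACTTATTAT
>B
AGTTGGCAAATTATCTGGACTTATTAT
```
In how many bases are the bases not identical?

Mismatches (1-based): base 6: T→G; base 8: G→A; base 9: G→A; base 15: G→C; base 18: T→G.

5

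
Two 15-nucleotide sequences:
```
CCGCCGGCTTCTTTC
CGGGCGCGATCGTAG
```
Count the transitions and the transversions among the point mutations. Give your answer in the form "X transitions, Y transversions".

Mismatches (1-based):
site 2: C→G (pyrimidine→purine, transversion)
site 4: C→G (pyrimidine→purine, transversion)
site 7: G→C (purine→pyrimidine, transversion)
site 8: C→G (pyrimidine→purine, transversion)
site 9: T→A (pyrimidine→purine, transversion)
site 12: T→G (pyrimidine→purine, transversion)
site 14: T→A (pyrimidine→purine, transversion)
site 15: C→G (pyrimidine→purine, transversion)

0 transitions, 8 transversions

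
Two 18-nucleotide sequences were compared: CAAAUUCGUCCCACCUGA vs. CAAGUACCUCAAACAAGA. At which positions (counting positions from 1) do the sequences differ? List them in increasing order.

4, 6, 8, 11, 12, 15, 16

Differences at position 4 (A→G), position 6 (U→A), position 8 (G→C), position 11 (C→A), position 12 (C→A), position 15 (C→A), position 16 (U→A).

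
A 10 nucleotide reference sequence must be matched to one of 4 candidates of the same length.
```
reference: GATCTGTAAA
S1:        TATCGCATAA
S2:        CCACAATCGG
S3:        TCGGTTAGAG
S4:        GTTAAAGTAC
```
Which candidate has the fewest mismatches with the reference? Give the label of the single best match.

S1 differs at 5 bases; S2 differs at 8 bases; S3 differs at 8 bases; S4 differs at 7 bases. The closest is S1.

S1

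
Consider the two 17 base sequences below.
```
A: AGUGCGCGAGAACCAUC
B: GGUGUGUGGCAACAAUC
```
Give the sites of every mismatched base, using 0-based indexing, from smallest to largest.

0, 4, 6, 8, 9, 13

Scanning 0-based: 0: A/G; 4: C/U; 6: C/U; 8: A/G; 9: G/C; 13: C/A.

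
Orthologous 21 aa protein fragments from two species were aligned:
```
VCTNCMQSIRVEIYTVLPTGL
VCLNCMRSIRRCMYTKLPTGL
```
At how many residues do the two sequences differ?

6

Mismatches (1-based): residue 3: T→L; residue 7: Q→R; residue 11: V→R; residue 12: E→C; residue 13: I→M; residue 16: V→K.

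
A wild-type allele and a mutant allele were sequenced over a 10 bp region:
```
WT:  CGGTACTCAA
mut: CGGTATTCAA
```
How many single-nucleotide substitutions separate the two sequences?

The sequences differ at bases 6 (1-based) — 1 in total.

1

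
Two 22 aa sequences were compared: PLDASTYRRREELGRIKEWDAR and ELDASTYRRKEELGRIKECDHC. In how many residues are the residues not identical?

5

Mismatches (1-based): residue 1: P→E; residue 10: R→K; residue 19: W→C; residue 21: A→H; residue 22: R→C.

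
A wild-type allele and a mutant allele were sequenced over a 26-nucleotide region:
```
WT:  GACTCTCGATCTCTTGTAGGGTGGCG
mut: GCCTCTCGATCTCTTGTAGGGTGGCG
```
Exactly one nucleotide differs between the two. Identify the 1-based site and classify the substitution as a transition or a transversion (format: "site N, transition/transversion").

Site 2 changes A→C. A is a purine and C is a pyrimidine, so this is a transversion.

site 2, transversion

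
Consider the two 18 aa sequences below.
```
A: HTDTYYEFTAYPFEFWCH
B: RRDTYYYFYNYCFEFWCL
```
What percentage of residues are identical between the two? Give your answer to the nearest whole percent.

Mismatches at positions 1, 2, 7, 9, 10, 12, 18 (1-based): 7 of 18.
Identical positions: 11/18 = 61.11% → 61%.

61%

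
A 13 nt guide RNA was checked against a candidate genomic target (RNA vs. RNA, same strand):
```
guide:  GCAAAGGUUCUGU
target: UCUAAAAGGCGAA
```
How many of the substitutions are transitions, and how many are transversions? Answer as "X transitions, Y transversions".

3 transitions, 6 transversions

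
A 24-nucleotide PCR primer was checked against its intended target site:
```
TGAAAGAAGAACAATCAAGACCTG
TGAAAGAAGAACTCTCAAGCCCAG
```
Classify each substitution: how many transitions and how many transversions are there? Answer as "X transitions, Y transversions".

0 transitions, 4 transversions

Transitions (purine↔purine or pyrimidine↔pyrimidine): none.
Transversions (purine↔pyrimidine): 13 A→T, 14 A→C, 20 A→C, 23 T→A.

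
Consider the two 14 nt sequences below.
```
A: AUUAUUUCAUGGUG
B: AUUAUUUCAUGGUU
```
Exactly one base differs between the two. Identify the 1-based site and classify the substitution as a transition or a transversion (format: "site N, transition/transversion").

site 14, transversion

Site 14 changes G→U. G is a purine and U is a pyrimidine, so this is a transversion.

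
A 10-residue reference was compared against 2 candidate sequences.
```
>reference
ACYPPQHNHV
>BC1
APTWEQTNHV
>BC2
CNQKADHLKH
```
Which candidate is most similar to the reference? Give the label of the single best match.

BC1

Hamming distances to reference — BC1: 5; BC2: 9.
Smallest is BC1 with 5 mismatches.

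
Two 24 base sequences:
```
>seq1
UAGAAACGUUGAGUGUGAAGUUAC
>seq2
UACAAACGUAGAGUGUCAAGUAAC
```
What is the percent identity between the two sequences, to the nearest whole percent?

Mismatches at positions 3, 10, 17, 22 (1-based): 4 of 24.
Identical positions: 20/24 = 83.33% → 83%.

83%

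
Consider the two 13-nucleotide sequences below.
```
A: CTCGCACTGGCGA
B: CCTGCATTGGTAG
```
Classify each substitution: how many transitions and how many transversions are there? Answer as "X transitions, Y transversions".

6 transitions, 0 transversions

Mismatches (1-based):
base 2: T→C (pyrimidine→pyrimidine, transition)
base 3: C→T (pyrimidine→pyrimidine, transition)
base 7: C→T (pyrimidine→pyrimidine, transition)
base 11: C→T (pyrimidine→pyrimidine, transition)
base 12: G→A (purine→purine, transition)
base 13: A→G (purine→purine, transition)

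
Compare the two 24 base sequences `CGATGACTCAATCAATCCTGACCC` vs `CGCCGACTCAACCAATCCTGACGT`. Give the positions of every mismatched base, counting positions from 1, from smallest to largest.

3, 4, 12, 23, 24

Scanning 1-based: 3: A/C; 4: T/C; 12: T/C; 23: C/G; 24: C/T.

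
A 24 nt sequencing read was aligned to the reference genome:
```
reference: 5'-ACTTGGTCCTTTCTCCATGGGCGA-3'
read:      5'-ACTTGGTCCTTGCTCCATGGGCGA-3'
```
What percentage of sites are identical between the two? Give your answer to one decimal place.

95.8%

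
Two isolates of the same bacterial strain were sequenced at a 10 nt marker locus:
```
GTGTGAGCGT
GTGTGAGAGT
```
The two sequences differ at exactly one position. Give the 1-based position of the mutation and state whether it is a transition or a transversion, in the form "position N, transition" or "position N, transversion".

position 8, transversion

The sequences differ only at position 8: C→A (pyrimidine→purine), a transversion.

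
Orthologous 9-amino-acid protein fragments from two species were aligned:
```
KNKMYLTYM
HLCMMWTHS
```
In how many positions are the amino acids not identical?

7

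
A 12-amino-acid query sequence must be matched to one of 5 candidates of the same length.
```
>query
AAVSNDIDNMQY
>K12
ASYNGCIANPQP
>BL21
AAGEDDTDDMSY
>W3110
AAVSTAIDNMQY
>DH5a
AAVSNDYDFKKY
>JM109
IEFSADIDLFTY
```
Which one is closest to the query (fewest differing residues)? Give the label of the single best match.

Hamming distances to query — K12: 8; BL21: 6; W3110: 2; DH5a: 4; JM109: 7.
Smallest is W3110 with 2 mismatches.

W3110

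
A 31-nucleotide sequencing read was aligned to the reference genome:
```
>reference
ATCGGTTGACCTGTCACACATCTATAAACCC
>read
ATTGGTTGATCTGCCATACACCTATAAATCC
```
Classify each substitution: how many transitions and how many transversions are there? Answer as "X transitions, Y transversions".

Transitions (purine↔purine or pyrimidine↔pyrimidine): 3 C→T, 10 C→T, 14 T→C, 17 C→T, 21 T→C, 29 C→T.
Transversions (purine↔pyrimidine): none.

6 transitions, 0 transversions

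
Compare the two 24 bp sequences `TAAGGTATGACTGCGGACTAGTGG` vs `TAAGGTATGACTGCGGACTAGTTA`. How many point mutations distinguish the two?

Mismatches (1-based): base 23: G→T; base 24: G→A.

2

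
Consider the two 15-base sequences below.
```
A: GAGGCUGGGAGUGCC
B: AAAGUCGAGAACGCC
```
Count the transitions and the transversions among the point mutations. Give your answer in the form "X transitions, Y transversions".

Transitions (purine↔purine or pyrimidine↔pyrimidine): 1 G→A, 3 G→A, 5 C→U, 6 U→C, 8 G→A, 11 G→A, 12 U→C.
Transversions (purine↔pyrimidine): none.

7 transitions, 0 transversions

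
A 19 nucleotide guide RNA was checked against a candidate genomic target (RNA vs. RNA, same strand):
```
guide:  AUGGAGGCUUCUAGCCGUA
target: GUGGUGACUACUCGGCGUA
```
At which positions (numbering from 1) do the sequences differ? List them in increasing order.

Differences at position 1 (A→G), position 5 (A→U), position 7 (G→A), position 10 (U→A), position 13 (A→C), position 15 (C→G).

1, 5, 7, 10, 13, 15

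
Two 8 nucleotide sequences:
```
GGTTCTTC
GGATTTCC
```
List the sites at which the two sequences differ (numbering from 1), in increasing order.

Scanning 1-based: 3: T/A; 5: C/T; 7: T/C.

3, 5, 7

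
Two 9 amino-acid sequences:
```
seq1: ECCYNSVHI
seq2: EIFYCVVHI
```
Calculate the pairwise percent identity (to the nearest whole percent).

56%

Mismatches at positions 2, 3, 5, 6 (1-based): 4 of 9.
Identical positions: 5/9 = 55.56% → 56%.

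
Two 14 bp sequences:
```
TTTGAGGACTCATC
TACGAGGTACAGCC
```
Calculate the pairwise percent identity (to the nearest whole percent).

43%

Mismatches at positions 2, 3, 8, 9, 10, 11, 12, 13 (1-based): 8 of 14.
Identical positions: 6/14 = 42.86% → 43%.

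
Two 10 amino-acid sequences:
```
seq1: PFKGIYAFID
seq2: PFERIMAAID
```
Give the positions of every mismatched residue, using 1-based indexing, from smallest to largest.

Scanning 1-based: 3: K/E; 4: G/R; 6: Y/M; 8: F/A.

3, 4, 6, 8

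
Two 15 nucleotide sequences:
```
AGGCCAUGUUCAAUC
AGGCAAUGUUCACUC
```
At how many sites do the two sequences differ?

The sequences differ at sites 5, 13 (1-based) — 2 in total.

2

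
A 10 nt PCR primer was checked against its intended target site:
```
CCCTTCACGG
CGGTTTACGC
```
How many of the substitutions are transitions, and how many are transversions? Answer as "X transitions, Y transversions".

1 transition, 3 transversions

Transitions (purine↔purine or pyrimidine↔pyrimidine): 6 C→T.
Transversions (purine↔pyrimidine): 2 C→G, 3 C→G, 10 G→C.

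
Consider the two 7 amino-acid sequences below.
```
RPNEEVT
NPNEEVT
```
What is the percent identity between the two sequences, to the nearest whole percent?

1 position differs (1), so 6 of 7 match: 6/7 = 85.71%.

86%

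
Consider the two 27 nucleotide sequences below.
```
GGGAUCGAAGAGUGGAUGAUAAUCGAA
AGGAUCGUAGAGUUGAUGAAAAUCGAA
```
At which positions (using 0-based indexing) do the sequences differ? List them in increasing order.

Scanning 0-based: 0: G/A; 7: A/U; 13: G/U; 19: U/A.

0, 7, 13, 19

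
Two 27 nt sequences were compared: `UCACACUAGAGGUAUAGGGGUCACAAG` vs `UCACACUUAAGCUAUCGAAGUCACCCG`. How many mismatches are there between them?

Comparing position by position, 8 sites differ: 8 (A/U), 9 (G/A), 12 (G/C), 16 (A/C), 18 (G/A), 19 (G/A), 25 (A/C), 26 (A/C).

8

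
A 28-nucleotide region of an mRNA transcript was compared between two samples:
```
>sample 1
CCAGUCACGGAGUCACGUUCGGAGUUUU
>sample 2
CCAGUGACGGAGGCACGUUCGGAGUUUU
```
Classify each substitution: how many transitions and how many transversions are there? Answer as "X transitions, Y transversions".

0 transitions, 2 transversions

Mismatches (1-based):
position 6: C→G (pyrimidine→purine, transversion)
position 13: U→G (pyrimidine→purine, transversion)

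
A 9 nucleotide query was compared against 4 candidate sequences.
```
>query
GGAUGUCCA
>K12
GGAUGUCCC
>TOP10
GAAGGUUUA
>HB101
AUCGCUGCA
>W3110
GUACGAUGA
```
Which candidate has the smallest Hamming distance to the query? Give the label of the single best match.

K12 differs at 1 base; TOP10 differs at 4 bases; HB101 differs at 6 bases; W3110 differs at 5 bases. The closest is K12.

K12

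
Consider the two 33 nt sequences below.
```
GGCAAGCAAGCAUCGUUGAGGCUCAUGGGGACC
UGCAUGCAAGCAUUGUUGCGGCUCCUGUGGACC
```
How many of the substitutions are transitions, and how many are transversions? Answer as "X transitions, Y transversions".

1 transition, 5 transversions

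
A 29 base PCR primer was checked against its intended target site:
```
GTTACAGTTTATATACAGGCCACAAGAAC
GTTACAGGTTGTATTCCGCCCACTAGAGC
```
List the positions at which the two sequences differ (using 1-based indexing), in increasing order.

8, 11, 15, 17, 19, 24, 28

Scanning 1-based: 8: T/G; 11: A/G; 15: A/T; 17: A/C; 19: G/C; 24: A/T; 28: A/G.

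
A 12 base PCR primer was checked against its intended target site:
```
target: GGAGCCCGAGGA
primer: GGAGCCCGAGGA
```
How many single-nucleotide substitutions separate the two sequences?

The two sequences are identical at every position.

0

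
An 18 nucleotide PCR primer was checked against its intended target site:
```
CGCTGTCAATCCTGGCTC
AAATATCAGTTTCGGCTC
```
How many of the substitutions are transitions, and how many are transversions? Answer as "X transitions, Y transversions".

6 transitions, 2 transversions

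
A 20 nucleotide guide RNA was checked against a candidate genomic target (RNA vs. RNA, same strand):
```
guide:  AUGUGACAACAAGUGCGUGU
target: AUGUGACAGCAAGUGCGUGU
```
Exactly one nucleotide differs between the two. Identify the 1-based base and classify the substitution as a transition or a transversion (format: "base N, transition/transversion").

base 9, transition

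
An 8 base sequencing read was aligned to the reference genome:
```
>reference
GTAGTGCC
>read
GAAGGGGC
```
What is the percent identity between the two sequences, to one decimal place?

62.5%

3 positions differ (2, 5, 7), so 5 of 8 match: 5/8 = 62.5%.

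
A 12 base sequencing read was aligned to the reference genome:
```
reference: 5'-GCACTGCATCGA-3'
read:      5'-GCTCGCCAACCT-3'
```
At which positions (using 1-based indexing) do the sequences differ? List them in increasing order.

3, 5, 6, 9, 11, 12

Scanning 1-based: 3: A/T; 5: T/G; 6: G/C; 9: T/A; 11: G/C; 12: A/T.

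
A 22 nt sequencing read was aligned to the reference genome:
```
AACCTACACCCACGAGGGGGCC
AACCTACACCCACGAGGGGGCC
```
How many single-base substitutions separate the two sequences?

0

The two sequences are identical at every position.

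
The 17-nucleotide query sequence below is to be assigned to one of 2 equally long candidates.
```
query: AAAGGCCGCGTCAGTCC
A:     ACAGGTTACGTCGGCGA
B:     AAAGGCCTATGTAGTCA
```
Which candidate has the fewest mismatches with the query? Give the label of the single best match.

B

A differs at 8 bases; B differs at 6 bases. The closest is B.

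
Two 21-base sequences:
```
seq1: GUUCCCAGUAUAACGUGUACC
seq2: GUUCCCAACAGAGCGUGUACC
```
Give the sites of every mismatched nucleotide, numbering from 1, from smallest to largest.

Scanning 1-based: 8: G/A; 9: U/C; 11: U/G; 13: A/G.

8, 9, 11, 13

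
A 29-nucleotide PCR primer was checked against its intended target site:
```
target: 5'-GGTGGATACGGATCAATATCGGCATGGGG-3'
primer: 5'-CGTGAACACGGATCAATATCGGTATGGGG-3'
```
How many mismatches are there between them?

4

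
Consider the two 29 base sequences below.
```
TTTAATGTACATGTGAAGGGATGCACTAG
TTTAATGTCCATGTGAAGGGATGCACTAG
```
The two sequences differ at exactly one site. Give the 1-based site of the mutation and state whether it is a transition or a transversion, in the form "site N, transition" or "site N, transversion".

site 9, transversion

The sequences differ only at site 9: A→C (purine→pyrimidine), a transversion.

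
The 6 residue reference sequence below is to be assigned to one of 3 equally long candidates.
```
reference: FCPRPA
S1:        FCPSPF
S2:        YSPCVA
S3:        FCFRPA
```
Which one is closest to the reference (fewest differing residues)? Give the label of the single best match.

S3

S1 differs at 2 residues; S2 differs at 4 residues; S3 differs at 1 residue. The closest is S3.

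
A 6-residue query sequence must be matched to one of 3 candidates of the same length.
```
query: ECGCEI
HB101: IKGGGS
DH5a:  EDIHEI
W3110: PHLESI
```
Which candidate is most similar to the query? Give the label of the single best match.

Hamming distances to query — HB101: 5; DH5a: 3; W3110: 5.
Smallest is DH5a with 3 mismatches.

DH5a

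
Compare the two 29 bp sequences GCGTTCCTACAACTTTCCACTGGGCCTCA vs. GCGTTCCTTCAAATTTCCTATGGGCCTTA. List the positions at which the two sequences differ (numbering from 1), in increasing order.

Differences at position 9 (A→T), position 13 (C→A), position 19 (A→T), position 20 (C→A), position 28 (C→T).

9, 13, 19, 20, 28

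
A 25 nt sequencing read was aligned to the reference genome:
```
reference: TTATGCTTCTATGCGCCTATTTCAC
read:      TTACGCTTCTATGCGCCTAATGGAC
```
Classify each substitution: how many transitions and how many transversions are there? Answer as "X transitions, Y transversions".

Mismatches (1-based):
base 4: T→C (pyrimidine→pyrimidine, transition)
base 20: T→A (pyrimidine→purine, transversion)
base 22: T→G (pyrimidine→purine, transversion)
base 23: C→G (pyrimidine→purine, transversion)

1 transition, 3 transversions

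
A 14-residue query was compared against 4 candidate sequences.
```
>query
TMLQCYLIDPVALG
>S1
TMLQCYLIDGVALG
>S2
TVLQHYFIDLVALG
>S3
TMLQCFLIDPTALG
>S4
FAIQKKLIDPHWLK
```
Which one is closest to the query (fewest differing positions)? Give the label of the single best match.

S1

S1 differs at 1 position; S2 differs at 4 positions; S3 differs at 2 positions; S4 differs at 8 positions. The closest is S1.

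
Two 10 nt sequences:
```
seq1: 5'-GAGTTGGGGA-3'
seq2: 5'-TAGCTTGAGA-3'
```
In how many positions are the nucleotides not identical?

4

Mismatches (1-based): position 1: G→T; position 4: T→C; position 6: G→T; position 8: G→A.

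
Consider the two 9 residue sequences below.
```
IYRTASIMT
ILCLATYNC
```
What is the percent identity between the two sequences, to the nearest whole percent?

22%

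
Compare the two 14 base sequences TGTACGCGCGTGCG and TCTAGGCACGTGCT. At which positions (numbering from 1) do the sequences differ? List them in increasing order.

2, 5, 8, 14

Scanning 1-based: 2: G/C; 5: C/G; 8: G/A; 14: G/T.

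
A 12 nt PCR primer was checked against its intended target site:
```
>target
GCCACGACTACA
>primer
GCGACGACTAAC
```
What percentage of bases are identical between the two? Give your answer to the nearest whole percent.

3 positions differ (3, 11, 12), so 9 of 12 match: 9/12 = 75%.

75%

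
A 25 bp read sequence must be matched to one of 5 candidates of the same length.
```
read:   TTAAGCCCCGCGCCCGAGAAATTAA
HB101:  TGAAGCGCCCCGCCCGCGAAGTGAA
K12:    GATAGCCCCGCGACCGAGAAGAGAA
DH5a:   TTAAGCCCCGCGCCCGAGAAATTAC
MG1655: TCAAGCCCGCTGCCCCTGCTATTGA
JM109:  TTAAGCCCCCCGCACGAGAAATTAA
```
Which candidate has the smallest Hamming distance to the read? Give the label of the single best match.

DH5a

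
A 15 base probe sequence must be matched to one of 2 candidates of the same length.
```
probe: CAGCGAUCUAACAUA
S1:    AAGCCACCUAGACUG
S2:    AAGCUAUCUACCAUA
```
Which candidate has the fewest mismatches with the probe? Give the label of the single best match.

S2

S1 differs at 7 bases; S2 differs at 3 bases. The closest is S2.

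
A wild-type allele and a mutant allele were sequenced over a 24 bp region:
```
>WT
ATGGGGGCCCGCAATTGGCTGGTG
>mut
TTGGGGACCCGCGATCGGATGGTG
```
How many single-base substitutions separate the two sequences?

Comparing position by position, 5 positions differ: 1 (A/T), 7 (G/A), 13 (A/G), 16 (T/C), 19 (C/A).

5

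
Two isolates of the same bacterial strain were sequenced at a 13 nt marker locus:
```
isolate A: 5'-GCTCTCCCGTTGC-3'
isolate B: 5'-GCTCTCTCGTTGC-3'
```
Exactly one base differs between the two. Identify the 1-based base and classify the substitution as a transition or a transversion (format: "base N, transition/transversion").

base 7, transition

Base 7 changes C→T. C is a pyrimidine and T is a pyrimidine, so this is a transition.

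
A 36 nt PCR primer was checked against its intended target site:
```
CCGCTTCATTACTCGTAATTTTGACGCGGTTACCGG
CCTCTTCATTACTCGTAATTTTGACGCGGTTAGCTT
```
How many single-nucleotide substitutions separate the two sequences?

4

Mismatches (1-based): site 3: G→T; site 33: C→G; site 35: G→T; site 36: G→T.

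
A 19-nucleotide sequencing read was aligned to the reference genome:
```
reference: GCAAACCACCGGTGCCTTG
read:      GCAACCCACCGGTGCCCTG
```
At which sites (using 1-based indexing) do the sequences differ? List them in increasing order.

Differences at site 5 (A→C), site 17 (T→C).

5, 17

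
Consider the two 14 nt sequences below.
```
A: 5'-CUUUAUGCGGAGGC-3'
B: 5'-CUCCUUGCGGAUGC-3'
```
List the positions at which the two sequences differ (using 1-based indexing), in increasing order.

3, 4, 5, 12

Scanning 1-based: 3: U/C; 4: U/C; 5: A/U; 12: G/U.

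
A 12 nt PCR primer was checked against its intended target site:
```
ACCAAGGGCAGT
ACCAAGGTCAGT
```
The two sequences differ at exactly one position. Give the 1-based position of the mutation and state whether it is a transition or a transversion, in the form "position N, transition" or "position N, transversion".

position 8, transversion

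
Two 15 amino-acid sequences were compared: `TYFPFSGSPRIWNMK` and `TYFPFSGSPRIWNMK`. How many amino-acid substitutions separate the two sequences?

0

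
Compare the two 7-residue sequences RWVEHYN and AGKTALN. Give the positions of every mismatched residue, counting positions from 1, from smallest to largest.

Differences at position 1 (R→A), position 2 (W→G), position 3 (V→K), position 4 (E→T), position 5 (H→A), position 6 (Y→L).

1, 2, 3, 4, 5, 6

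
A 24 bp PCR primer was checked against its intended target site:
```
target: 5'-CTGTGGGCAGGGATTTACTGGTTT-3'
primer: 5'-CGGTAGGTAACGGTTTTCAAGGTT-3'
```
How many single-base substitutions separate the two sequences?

10

The sequences differ at bases 2, 5, 8, 10, 11, 13, 17, 19, 20, 22 (1-based) — 10 in total.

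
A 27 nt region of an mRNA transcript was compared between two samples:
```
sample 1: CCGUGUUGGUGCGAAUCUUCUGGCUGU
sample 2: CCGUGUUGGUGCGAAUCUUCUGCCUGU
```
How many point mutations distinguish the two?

1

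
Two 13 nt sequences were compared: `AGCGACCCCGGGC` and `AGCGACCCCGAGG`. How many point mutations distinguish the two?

Comparing position by position, 2 sites differ: 11 (G/A), 13 (C/G).

2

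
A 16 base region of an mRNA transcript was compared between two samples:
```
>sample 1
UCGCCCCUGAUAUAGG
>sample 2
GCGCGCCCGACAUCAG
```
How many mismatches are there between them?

6

The sequences differ at bases 1, 5, 8, 11, 14, 15 (1-based) — 6 in total.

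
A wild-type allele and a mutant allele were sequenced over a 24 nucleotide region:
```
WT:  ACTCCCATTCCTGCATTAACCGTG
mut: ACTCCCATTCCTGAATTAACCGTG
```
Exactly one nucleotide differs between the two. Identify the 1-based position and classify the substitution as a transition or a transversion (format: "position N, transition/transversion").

Position 14 changes C→A. C is a pyrimidine and A is a purine, so this is a transversion.

position 14, transversion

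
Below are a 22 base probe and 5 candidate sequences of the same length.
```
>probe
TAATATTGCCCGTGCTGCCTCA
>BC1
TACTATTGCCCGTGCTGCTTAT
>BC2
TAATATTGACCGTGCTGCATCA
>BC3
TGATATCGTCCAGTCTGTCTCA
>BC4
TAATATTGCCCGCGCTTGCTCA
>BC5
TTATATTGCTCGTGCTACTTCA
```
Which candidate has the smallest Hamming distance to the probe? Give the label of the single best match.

BC1 differs at 4 bases; BC2 differs at 2 bases; BC3 differs at 7 bases; BC4 differs at 3 bases; BC5 differs at 4 bases. The closest is BC2.

BC2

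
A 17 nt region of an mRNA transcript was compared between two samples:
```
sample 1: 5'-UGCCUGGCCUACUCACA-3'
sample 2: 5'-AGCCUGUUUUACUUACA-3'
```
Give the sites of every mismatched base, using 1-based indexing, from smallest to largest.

Scanning 1-based: 1: U/A; 7: G/U; 8: C/U; 9: C/U; 14: C/U.

1, 7, 8, 9, 14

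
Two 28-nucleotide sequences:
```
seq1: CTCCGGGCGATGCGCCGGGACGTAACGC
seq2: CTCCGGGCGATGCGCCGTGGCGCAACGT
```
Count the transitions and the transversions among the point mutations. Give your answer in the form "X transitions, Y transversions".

Transitions (purine↔purine or pyrimidine↔pyrimidine): 20 A→G, 23 T→C, 28 C→T.
Transversions (purine↔pyrimidine): 18 G→T.

3 transitions, 1 transversion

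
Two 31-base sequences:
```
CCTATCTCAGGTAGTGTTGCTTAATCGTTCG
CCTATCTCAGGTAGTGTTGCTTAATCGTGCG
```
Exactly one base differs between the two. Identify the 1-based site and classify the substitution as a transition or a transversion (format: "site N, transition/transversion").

site 29, transversion

The sequences differ only at site 29: T→G (pyrimidine→purine), a transversion.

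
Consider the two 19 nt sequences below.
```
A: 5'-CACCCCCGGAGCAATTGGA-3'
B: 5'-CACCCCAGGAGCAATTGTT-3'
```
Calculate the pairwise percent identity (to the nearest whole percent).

84%

3 positions differ (7, 18, 19), so 16 of 19 match: 16/19 = 84.21%.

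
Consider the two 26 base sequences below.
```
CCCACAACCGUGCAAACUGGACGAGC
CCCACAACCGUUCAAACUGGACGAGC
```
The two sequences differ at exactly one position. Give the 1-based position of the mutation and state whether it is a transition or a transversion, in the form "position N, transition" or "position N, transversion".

The sequences differ only at position 12: G→U (purine→pyrimidine), a transversion.

position 12, transversion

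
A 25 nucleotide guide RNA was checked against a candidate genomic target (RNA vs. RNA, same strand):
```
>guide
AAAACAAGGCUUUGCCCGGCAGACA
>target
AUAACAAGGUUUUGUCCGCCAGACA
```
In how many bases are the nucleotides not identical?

Mismatches (1-based): base 2: A→U; base 10: C→U; base 15: C→U; base 19: G→C.

4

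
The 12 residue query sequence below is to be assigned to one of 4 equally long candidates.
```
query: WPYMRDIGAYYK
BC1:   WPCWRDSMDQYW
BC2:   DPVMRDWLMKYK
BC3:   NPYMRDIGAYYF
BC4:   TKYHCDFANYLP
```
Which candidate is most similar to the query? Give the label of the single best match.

BC3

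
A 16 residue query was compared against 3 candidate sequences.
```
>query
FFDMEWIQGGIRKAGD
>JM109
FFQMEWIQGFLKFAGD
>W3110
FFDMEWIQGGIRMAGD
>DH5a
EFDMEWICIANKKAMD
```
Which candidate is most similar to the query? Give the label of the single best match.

W3110

Hamming distances to query — JM109: 5; W3110: 1; DH5a: 7.
Smallest is W3110 with 1 mismatch.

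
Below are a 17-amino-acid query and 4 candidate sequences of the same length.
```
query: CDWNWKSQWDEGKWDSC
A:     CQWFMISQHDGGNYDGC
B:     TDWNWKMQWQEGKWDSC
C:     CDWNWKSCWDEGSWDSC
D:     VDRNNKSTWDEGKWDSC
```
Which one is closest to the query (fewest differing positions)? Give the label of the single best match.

Hamming distances to query — A: 9; B: 3; C: 2; D: 4.
Smallest is C with 2 mismatches.

C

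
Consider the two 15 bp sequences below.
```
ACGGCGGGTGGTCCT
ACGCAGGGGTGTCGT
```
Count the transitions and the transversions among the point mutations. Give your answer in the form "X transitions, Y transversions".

0 transitions, 5 transversions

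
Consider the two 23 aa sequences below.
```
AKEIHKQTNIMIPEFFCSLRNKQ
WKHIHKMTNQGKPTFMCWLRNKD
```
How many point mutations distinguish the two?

Comparing position by position, 10 positions differ: 1 (A/W), 3 (E/H), 7 (Q/M), 10 (I/Q), 11 (M/G), 12 (I/K), 14 (E/T), 16 (F/M), 18 (S/W), 23 (Q/D).

10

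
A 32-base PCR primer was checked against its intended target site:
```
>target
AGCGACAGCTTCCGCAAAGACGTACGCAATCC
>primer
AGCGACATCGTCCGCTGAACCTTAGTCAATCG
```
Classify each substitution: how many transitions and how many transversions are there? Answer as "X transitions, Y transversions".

2 transitions, 8 transversions

Mismatches (1-based):
position 8: G→T (purine→pyrimidine, transversion)
position 10: T→G (pyrimidine→purine, transversion)
position 16: A→T (purine→pyrimidine, transversion)
position 17: A→G (purine→purine, transition)
position 19: G→A (purine→purine, transition)
position 20: A→C (purine→pyrimidine, transversion)
position 22: G→T (purine→pyrimidine, transversion)
position 25: C→G (pyrimidine→purine, transversion)
position 26: G→T (purine→pyrimidine, transversion)
position 32: C→G (pyrimidine→purine, transversion)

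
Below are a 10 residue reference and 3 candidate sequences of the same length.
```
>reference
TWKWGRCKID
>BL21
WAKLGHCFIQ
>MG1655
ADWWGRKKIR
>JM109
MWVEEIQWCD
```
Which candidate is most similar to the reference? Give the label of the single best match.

Hamming distances to reference — BL21: 6; MG1655: 5; JM109: 8.
Smallest is MG1655 with 5 mismatches.

MG1655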